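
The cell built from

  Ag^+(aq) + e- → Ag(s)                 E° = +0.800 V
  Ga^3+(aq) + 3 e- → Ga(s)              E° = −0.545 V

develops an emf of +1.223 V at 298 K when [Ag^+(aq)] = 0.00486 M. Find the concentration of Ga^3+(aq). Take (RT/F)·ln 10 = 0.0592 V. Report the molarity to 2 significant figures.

Ag⁺/Ag is the cathode (higher E°); E°cell = +0.800 − (−0.545) = +1.345 V with n = 3.
Rearranging E = E° − (0.0592/n)·log Q gives log Q = 3(+1.345 − (+1.223))/0.0592 = 6.182.
Balancing electrons gives 3 Ag^+(aq) + Ga(s) → 3 Ag(s) + Ga^3+(aq); thus Q = [Ga^3+(aq)] / [Ag^+(aq)]^3.
Solving for the unknown gives log [Ga^3+(aq)] = −0.758, so [Ga^3+(aq)] ≈ 0.17 M.

0.17 M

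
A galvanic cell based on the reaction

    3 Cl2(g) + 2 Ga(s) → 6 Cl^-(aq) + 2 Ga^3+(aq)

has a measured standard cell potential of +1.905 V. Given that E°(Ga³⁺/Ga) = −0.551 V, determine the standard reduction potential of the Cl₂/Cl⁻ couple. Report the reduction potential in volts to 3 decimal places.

In the reaction as written the Cl₂/Cl⁻ couple is reduced (cathode) and Ga³⁺/Ga is oxidized (anode), so E°cell = E°(Cl₂/Cl⁻) − E°(Ga³⁺/Ga).
E°(Cl₂/Cl⁻) = E°cell + E°(anode) = +1.905 + (−0.551) = +1.354 V.

+1.354 V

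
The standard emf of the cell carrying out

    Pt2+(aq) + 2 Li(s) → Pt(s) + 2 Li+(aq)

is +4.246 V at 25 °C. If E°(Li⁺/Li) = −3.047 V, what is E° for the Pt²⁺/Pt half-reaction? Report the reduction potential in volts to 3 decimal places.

+1.199 V

In the reaction as written the Pt²⁺/Pt couple is reduced (cathode) and Li⁺/Li is oxidized (anode), so E°cell = E°(Pt²⁺/Pt) − E°(Li⁺/Li).
E°(Pt²⁺/Pt) = E°cell + E°(anode) = +4.246 + (−3.047) = +1.199 V.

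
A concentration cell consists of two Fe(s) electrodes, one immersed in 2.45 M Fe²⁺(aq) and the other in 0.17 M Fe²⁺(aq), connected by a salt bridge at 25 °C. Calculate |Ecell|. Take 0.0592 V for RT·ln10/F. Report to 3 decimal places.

0.034 V

For a concentration cell E°cell = 0, since both electrodes use the same couple.
The compartment with the higher Fe²⁺(aq) concentration (2.45 M) acts as the cathode; ions are reduced there and produced at the dilute (0.17 M) anode.
With n = 2, Ecell = −(0.0592/2)·log([dilute]/[conc]) = −(0.0592/2)·log(0.17/2.45) = +0.034 V.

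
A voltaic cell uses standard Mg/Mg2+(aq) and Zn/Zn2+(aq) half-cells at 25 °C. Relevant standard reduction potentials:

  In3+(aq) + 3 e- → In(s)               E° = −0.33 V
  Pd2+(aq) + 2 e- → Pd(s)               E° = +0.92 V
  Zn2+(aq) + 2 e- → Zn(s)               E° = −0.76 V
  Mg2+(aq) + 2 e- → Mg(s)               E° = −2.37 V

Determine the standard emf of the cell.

Of the two couples in this cell, the one with the more positive reduction potential is reduced at the cathode: here that is Zn²⁺/Zn (−0.76 V); Mg²⁺/Mg (−2.37 V) is the anode.
E°cell = E°(cathode) − E°(anode) = −0.76 − (−2.37) = +1.61 V.

+1.61 V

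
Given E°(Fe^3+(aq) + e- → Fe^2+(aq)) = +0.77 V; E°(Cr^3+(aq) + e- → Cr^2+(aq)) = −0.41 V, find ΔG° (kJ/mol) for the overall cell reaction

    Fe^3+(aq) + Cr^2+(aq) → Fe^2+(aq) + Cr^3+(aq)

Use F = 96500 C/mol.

−114 kJ/mol

In the reaction as written Fe^3+(aq) is reduced, so the Fe³⁺/Fe²⁺ couple is the cathode and Cr³⁺/Cr²⁺ is the anode.
E°cell = +0.77 − (−0.41) = +1.18 V; balancing electrons gives n = 1.
ΔG° = −nFE°cell = −(1)(96500)(+1.18) J/mol = −114 kJ/mol.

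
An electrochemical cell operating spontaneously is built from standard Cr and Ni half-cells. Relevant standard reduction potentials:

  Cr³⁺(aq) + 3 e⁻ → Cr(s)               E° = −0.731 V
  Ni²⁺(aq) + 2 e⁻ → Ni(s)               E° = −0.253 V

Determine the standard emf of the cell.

Of the two couples in this cell, the one with the more positive reduction potential is reduced at the cathode: here that is Ni²⁺/Ni (−0.253 V); Cr³⁺/Cr (−0.731 V) is the anode.
E°cell = E°(cathode) − E°(anode) = −0.253 − (−0.731) = +0.478 V.

+0.478 V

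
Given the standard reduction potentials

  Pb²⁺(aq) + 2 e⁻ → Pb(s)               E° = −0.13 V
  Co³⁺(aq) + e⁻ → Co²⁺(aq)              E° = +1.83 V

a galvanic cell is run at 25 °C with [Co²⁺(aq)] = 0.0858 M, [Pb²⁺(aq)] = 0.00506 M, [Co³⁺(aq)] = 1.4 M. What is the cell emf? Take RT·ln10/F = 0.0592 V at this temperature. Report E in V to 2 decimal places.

+2.10 V

The Co³⁺/Co²⁺ couple has the more positive E°, so it is the cathode; Pb²⁺/Pb is the anode.
E°cell = +1.83 − (−0.13) = +1.96 V, with n = 2 electrons transferred.
For the overall reaction 2 Co³⁺(aq) + Pb(s) → 2 Co²⁺(aq) + Pb²⁺(aq), Q = ([Co²⁺(aq)]^2·[Pb²⁺(aq)]) / [Co³⁺(aq)]^2 = 1.9×10^−5, giving log Q = −4.721.
E = E° − (0.0592/n)·log Q = +1.96 − (0.0592/2)(−4.721) = +2.10 V.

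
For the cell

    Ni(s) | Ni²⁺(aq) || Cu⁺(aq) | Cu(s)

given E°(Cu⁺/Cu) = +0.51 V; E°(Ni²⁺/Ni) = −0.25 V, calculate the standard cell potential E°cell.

By convention the left-hand electrode in cell notation is the anode (oxidation) and the right-hand electrode is the cathode (reduction).
E°cell = E°(right) − E°(left) = +0.51 − (−0.25) = +0.76 V.

+0.76 V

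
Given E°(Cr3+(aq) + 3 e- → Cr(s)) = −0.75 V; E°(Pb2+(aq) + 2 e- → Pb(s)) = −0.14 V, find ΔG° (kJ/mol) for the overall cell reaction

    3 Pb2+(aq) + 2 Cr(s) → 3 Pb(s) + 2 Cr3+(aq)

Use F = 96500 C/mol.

In the reaction as written Pb2+(aq) is reduced, so the Pb²⁺/Pb couple is the cathode and Cr³⁺/Cr is the anode.
E°cell = −0.14 − (−0.75) = +0.61 V; balancing electrons gives n = 6.
ΔG° = −nFE°cell = −(6)(96500)(+0.61) J/mol = −353 kJ/mol.

−353 kJ/mol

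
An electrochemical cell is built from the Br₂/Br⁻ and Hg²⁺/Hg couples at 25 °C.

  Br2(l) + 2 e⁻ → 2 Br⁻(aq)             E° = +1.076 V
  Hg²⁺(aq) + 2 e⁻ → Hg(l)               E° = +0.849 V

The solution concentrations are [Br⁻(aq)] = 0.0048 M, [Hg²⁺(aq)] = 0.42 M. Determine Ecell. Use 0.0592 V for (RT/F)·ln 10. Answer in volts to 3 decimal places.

Since E°(Br₂/Br⁻) > E°(Hg²⁺/Hg), Br₂/Br⁻ serves as the cathode.
E°cell = E°cat − E°an = +1.076 − (+0.849) = +0.227 V; n = 2.
The balanced reaction is Br2(l) + Hg(l) → 2 Br⁻(aq) + Hg²⁺(aq), so Q = [Br⁻(aq)]^2·[Hg²⁺(aq)] = 9.68×10^−6 and log Q = −5.014.
Applying E = E° − (RT ln10/nF)·log Q gives +0.227 − (0.0592/2)(−5.014) = +0.375 V.

+0.375 V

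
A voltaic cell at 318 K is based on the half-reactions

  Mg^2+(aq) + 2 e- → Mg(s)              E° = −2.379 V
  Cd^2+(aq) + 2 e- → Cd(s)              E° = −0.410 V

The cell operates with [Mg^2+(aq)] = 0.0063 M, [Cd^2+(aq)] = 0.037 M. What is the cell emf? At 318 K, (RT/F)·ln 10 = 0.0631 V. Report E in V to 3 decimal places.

Since E°(Cd²⁺/Cd) > E°(Mg²⁺/Mg), Cd²⁺/Cd serves as the cathode.
E°cell = E°cat − E°an = −0.410 − (−2.379) = +1.969 V; n = 2.
For the overall reaction Cd^2+(aq) + Mg(s) → Cd(s) + Mg^2+(aq), Q = [Mg^2+(aq)] / [Cd^2+(aq)] = 0.17, giving log Q = −0.769.
Applying E = E° − (RT ln10/nF)·log Q gives +1.969 − (0.0631/2)(−0.769) = +1.993 V.

+1.993 V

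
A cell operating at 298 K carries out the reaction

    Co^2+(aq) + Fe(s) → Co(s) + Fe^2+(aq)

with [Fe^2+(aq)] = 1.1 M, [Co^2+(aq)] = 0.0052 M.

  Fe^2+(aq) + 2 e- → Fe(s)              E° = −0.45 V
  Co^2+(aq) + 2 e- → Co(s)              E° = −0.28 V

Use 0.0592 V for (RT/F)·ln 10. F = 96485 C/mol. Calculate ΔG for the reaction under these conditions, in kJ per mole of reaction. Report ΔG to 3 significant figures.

−19.5 kJ/mol

E°cell = −0.28 − (−0.45) = +0.17 V; the balanced reaction transfers n = 2 electrons.
Here Q = [Fe^2+(aq)] / [Co^2+(aq)] = 212 (log Q = 2.325), giving E = +0.17 − (0.0592/2)·(2.325) = +0.1012 V.
Then ΔG = −nFE = −2 × 96485 × +0.1012 J/mol = −19.5 kJ/mol.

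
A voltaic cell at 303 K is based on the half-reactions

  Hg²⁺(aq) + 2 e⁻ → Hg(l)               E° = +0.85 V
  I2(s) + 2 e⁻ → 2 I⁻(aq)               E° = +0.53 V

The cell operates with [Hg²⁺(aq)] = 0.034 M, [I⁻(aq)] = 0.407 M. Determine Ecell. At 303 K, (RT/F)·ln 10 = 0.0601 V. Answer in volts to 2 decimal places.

Hg²⁺/Hg is reduced (cathode, E° = +0.85 V) and I₂/I⁻ is oxidized (anode).
The standard potential is +0.85 − (+0.53) = +0.32 V and the balanced reaction transfers n = 2 electrons.
For the overall reaction Hg²⁺(aq) + 2 I⁻(aq) → Hg(l) + I2(s), Q = 1 / ([Hg²⁺(aq)]·[I⁻(aq)]^2) = 178, giving log Q = 2.249.
E = E° − (0.0601/n)·log Q = +0.32 − (0.0601/2)(2.249) = +0.25 V.

+0.25 V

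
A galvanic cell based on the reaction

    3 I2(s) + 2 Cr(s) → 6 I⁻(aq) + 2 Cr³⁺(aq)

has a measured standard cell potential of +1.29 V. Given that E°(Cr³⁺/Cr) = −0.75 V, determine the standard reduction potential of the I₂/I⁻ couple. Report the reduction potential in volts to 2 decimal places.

In the reaction as written the I₂/I⁻ couple is reduced (cathode) and Cr³⁺/Cr is oxidized (anode), so E°cell = E°(I₂/I⁻) − E°(Cr³⁺/Cr).
E°(I₂/I⁻) = E°cell + E°(anode) = +1.29 + (−0.75) = +0.54 V.

+0.54 V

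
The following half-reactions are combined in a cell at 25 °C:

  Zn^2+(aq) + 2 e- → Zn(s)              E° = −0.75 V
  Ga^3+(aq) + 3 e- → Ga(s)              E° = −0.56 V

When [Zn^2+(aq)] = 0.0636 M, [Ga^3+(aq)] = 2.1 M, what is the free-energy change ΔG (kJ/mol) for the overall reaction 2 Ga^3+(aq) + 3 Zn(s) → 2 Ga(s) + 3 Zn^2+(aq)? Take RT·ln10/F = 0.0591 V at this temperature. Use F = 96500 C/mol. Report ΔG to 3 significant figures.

−134 kJ/mol

The standard cell potential is −0.56 − (−0.75) = +0.19 V, with n = 6 electrons in the balanced equation.
Q = [Zn^2+(aq)]^3 / [Ga^3+(aq)]^2 = 5.83×10^−5, so log Q = −4.234 and E = +0.19 − (0.0591/6)(−4.234) = +0.2317 V.
Finally ΔG = −nFE = −(6)(96500 C/mol)(+0.2317 V) = −134 kJ/mol.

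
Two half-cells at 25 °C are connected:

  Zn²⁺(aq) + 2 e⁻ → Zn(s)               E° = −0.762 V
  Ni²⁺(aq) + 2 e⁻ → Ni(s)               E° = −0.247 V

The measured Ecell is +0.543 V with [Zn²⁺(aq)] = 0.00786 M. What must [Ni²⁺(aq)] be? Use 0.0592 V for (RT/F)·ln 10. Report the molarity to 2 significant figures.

0.069 M

With Ni²⁺/Ni at the cathode and Zn²⁺/Zn at the anode, E°cell = −0.247 − (−0.762) = +0.515 V (n = 2).
Since E = E° − (0.0592/n)·log Q, log Q = n(E° − E)/0.0592 = −0.946.
Balancing electrons gives Ni²⁺(aq) + Zn(s) → Ni(s) + Zn²⁺(aq); thus Q = [Zn²⁺(aq)] / [Ni²⁺(aq)].
Solving for the unknown gives log [Ni²⁺(aq)] = −1.159, so [Ni²⁺(aq)] ≈ 0.069 M.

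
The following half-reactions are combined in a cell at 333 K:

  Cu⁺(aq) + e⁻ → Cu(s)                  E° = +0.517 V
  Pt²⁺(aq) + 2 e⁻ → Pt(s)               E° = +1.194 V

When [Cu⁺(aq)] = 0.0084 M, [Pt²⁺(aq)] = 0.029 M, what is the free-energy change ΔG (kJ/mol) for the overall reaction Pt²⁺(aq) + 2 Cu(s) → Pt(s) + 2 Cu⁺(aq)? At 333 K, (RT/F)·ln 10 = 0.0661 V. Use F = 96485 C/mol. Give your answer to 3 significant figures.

−147 kJ/mol

E°cell = +1.194 − (+0.517) = +0.677 V; the balanced reaction transfers n = 2 electrons.
Q = [Cu⁺(aq)]^2 / [Pt²⁺(aq)] = 0.00243, so log Q = −2.614 and E = +0.677 − (0.0661/2)(−2.614) = +0.7634 V.
ΔG = −nFE = −(2)(96485)(+0.7634) J/mol = −147 kJ/mol.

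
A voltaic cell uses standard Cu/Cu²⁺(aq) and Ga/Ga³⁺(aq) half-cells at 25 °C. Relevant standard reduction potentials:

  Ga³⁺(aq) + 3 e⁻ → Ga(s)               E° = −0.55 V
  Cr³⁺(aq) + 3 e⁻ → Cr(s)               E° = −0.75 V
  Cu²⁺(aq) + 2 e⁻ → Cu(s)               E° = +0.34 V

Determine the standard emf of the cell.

+0.89 V

The Cu²⁺/Cu couple has the higher E°, so Cu ion is reduced (cathode) and Ga is oxidized (anode).
E°cell = E°(cathode) − E°(anode) = +0.34 − (−0.55) = +0.89 V.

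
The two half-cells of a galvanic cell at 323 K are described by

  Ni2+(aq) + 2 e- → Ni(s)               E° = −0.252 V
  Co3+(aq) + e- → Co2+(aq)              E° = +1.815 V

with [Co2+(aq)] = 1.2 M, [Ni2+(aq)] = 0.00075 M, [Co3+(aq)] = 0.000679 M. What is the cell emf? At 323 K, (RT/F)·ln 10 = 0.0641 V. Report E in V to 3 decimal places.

+1.959 V

Co³⁺/Co²⁺ is reduced (cathode, E° = +1.815 V) and Ni²⁺/Ni is oxidized (anode).
The standard potential is +1.815 − (−0.252) = +2.067 V and the balanced reaction transfers n = 2 electrons.
The balanced reaction is 2 Co3+(aq) + Ni(s) → 2 Co2+(aq) + Ni2+(aq), so Q = ([Co2+(aq)]^2·[Ni2+(aq)]) / [Co3+(aq)]^2 = 2.34×10^3 and log Q = 3.370.
By the Nernst equation, E = +2.067 − (0.0641/2)·(3.370) = +1.959 V.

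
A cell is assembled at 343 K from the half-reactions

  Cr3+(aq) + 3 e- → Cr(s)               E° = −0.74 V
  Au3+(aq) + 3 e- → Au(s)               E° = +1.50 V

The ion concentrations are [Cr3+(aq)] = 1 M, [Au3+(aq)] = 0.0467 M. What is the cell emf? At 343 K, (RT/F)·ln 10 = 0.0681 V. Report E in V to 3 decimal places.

+2.210 V

The Au³⁺/Au couple has the more positive E°, so it is the cathode; Cr³⁺/Cr is the anode.
E°cell = +1.50 − (−0.74) = +2.24 V, with n = 3 electrons transferred.
For the overall reaction Au3+(aq) + Cr(s) → Au(s) + Cr3+(aq), Q = [Cr3+(aq)] / [Au3+(aq)] = 21.4, giving log Q = 1.331.
E = E° − (0.0681/n)·log Q = +2.24 − (0.0681/3)(1.331) = +2.210 V.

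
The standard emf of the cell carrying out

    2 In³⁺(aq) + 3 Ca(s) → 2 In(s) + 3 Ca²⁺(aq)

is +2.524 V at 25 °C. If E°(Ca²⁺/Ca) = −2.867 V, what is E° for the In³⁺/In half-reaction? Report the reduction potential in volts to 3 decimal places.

−0.343 V

In the reaction as written the In³⁺/In couple is reduced (cathode) and Ca²⁺/Ca is oxidized (anode), so E°cell = E°(In³⁺/In) − E°(Ca²⁺/Ca).
E°(In³⁺/In) = E°cell + E°(anode) = +2.524 + (−2.867) = −0.343 V.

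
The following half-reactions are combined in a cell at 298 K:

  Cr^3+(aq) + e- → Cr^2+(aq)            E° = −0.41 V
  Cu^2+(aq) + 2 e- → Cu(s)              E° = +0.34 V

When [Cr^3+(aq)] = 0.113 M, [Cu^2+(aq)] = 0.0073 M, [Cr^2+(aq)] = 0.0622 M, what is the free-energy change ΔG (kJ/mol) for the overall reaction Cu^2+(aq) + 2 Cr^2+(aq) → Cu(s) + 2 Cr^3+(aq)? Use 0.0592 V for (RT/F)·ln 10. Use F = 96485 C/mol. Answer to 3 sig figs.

With Cu²⁺/Cu reduced at the cathode, E°cell = +0.34 − (−0.41) = +0.75 V and n = 2.
The reaction quotient is [Cr^3+(aq)]^2 / ([Cu^2+(aq)]·[Cr^2+(aq)]^2) = 452; by Nernst, E = +0.75 − (0.0592/2)(2.655) = +0.6714 V.
Finally ΔG = −nFE = −(2)(96485 C/mol)(+0.6714 V) = −130 kJ/mol.

−130 kJ/mol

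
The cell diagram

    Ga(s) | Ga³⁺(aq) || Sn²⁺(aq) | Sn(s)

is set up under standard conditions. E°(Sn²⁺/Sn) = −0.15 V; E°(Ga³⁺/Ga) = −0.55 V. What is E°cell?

+0.40 V

By convention the left-hand electrode in cell notation is the anode (oxidation) and the right-hand electrode is the cathode (reduction).
E°cell = E°(right) − E°(left) = −0.15 − (−0.55) = +0.40 V.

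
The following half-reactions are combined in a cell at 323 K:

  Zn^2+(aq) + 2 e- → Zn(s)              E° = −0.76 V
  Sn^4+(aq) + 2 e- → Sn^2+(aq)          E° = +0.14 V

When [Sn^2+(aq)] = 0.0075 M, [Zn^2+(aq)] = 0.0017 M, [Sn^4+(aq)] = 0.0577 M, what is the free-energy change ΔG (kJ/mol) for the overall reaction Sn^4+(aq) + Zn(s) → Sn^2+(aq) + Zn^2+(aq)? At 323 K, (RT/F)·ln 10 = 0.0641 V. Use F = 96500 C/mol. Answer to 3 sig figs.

−196 kJ/mol

With Sn⁴⁺/Sn²⁺ reduced at the cathode, E°cell = +0.14 − (−0.76) = +0.90 V and n = 2.
Q = ([Sn^2+(aq)]·[Zn^2+(aq)]) / [Sn^4+(aq)] = 0.000221, so log Q = −3.656 and E = +0.90 − (0.0641/2)(−3.656) = +1.0172 V.
ΔG = −nFE = −(2)(96500)(+1.0172) J/mol = −196 kJ/mol.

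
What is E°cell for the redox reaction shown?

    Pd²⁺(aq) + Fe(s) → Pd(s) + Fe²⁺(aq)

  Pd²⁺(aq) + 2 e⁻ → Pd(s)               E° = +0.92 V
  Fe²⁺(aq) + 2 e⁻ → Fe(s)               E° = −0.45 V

+1.37 V

Pd²⁺(aq) gains electrons, so the Pd²⁺/Pd couple is the cathode; the Fe²⁺/Fe couple is the anode.
E°cell = E°(cathode) − E°(anode) = +0.92 − (−0.45) = +1.37 V.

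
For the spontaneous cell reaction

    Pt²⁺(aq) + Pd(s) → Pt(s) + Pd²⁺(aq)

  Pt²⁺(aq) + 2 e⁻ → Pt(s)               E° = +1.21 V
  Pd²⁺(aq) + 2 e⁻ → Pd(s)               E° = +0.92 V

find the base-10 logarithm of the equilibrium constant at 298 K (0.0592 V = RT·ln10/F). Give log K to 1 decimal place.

log K = 9.8

The Pt²⁺/Pt couple is reduced (cathode); E°cell = +1.21 − (+0.92) = +0.29 V with n = 2.
At equilibrium E = 0, so log K = nE°cell / 0.0592 = (2)(+0.29) / 0.0592 = 9.8.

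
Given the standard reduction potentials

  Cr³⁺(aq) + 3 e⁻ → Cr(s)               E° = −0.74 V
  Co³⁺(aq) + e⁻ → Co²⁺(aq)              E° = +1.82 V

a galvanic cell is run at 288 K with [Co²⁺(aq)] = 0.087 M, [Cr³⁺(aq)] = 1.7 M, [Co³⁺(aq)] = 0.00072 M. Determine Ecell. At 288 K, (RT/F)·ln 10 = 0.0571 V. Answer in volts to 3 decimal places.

Since E°(Co³⁺/Co²⁺) > E°(Cr³⁺/Cr), Co³⁺/Co²⁺ serves as the cathode.
E°cell = +1.82 − (−0.74) = +2.56 V, with n = 3 electrons transferred.
Balancing gives 3 Co³⁺(aq) + Cr(s) → 3 Co²⁺(aq) + Cr³⁺(aq); hence Q = ([Co²⁺(aq)]^3·[Cr³⁺(aq)]) / [Co³⁺(aq)]^3 = 3×10^6 (log Q = 6.477).
Applying E = E° − (RT ln10/nF)·log Q gives +2.56 − (0.0571/3)(6.477) = +2.437 V.

+2.437 V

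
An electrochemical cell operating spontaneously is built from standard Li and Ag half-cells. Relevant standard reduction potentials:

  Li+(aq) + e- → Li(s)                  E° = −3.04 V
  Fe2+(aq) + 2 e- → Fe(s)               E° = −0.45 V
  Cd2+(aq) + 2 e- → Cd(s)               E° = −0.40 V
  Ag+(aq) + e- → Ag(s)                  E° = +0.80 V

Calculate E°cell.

Of the two couples in this cell, the one with the more positive reduction potential is reduced at the cathode: here that is Ag⁺/Ag (+0.80 V); Li⁺/Li (−3.04 V) is the anode.
E°cell = E°(cathode) − E°(anode) = +0.80 − (−3.04) = +3.84 V.

+3.84 V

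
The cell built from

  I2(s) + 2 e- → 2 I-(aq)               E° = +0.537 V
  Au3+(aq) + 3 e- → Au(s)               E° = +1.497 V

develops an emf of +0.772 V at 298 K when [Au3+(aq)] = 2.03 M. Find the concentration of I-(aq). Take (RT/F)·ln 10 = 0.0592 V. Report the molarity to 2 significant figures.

0.00053 M

Au³⁺/Au is the cathode (higher E°); E°cell = +1.497 − (+0.537) = +0.960 V with n = 6.
Since E = E° − (0.0592/n)·log Q, log Q = n(E° − E)/0.0592 = 19.054.
Balancing electrons gives 2 Au3+(aq) + 6 I-(aq) → 2 Au(s) + 3 I2(s); thus Q = 1 / ([Au3+(aq)]^2·[I-(aq)]^6).
Substituting the known concentrations and solving, log [I-(aq)] = −3.278 and [I-(aq)] = 0.00053 M.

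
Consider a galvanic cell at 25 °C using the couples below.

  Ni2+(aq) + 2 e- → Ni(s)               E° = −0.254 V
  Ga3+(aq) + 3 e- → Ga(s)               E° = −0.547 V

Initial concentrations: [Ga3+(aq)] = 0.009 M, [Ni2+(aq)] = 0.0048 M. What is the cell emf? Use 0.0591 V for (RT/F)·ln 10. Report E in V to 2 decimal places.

Ni²⁺/Ni is reduced (cathode, E° = −0.254 V) and Ga³⁺/Ga is oxidized (anode).
E°cell = −0.254 − (−0.547) = +0.293 V, with n = 6 electrons transferred.
The balanced reaction is 3 Ni2+(aq) + 2 Ga(s) → 3 Ni(s) + 2 Ga3+(aq), so Q = [Ga3+(aq)]^2 / [Ni2+(aq)]^3 = 732 and log Q = 2.865.
E = E° − (0.0591/n)·log Q = +0.293 − (0.0591/6)(2.865) = +0.26 V.

+0.26 V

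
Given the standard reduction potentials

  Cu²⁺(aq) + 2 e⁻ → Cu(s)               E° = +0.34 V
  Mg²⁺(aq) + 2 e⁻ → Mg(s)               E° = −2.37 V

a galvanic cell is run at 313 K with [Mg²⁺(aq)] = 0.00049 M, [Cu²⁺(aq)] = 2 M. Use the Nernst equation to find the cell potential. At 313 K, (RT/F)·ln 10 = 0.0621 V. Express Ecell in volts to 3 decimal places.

+2.822 V

Since E°(Cu²⁺/Cu) > E°(Mg²⁺/Mg), Cu²⁺/Cu serves as the cathode.
E°cell = E°cat − E°an = +0.34 − (−2.37) = +2.71 V; n = 2.
For the overall reaction Cu²⁺(aq) + Mg(s) → Cu(s) + Mg²⁺(aq), Q = [Mg²⁺(aq)] / [Cu²⁺(aq)] = 0.000245, giving log Q = −3.611.
E = E° − (0.0621/n)·log Q = +2.71 − (0.0621/2)(−3.611) = +2.822 V.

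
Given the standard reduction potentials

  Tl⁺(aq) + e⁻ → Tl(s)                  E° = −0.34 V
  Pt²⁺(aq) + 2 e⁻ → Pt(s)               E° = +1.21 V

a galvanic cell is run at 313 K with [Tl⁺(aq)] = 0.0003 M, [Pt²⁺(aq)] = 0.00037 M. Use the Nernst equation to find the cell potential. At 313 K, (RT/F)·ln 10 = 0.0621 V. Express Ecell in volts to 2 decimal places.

+1.66 V

The Pt²⁺/Pt couple has the more positive E°, so it is the cathode; Tl⁺/Tl is the anode.
The standard potential is +1.21 − (−0.34) = +1.55 V and the balanced reaction transfers n = 2 electrons.
The balanced reaction is Pt²⁺(aq) + 2 Tl(s) → Pt(s) + 2 Tl⁺(aq), so Q = [Tl⁺(aq)]^2 / [Pt²⁺(aq)] = 0.000243 and log Q = −3.614.
Applying E = E° − (RT ln10/nF)·log Q gives +1.55 − (0.0621/2)(−3.614) = +1.66 V.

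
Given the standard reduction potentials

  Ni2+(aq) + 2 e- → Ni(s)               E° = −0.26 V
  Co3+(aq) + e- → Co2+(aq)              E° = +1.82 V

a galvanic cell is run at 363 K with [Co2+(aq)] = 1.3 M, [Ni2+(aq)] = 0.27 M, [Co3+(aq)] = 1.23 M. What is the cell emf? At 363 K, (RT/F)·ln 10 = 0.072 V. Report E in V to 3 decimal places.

+2.099 V

The Co³⁺/Co²⁺ couple has the more positive E°, so it is the cathode; Ni²⁺/Ni is the anode.
The standard potential is +1.82 − (−0.26) = +2.08 V and the balanced reaction transfers n = 2 electrons.
The balanced reaction is 2 Co3+(aq) + Ni(s) → 2 Co2+(aq) + Ni2+(aq), so Q = ([Co2+(aq)]^2·[Ni2+(aq)]) / [Co3+(aq)]^2 = 0.302 and log Q = −0.521.
E = E° − (0.072/n)·log Q = +2.08 − (0.072/2)(−0.521) = +2.099 V.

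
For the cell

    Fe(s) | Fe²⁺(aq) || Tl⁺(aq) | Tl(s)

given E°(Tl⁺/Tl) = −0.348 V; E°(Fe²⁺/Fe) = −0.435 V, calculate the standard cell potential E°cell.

+0.087 V

By convention the left-hand electrode in cell notation is the anode (oxidation) and the right-hand electrode is the cathode (reduction).
E°cell = E°(right) − E°(left) = −0.348 − (−0.435) = +0.087 V.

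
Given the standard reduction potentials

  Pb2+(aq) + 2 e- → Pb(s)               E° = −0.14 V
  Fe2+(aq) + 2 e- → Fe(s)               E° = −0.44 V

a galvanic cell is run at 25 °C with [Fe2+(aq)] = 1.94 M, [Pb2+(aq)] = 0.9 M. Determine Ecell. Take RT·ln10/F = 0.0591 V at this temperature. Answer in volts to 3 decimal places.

Pb²⁺/Pb is reduced (cathode, E° = −0.14 V) and Fe²⁺/Fe is oxidized (anode).
E°cell = E°cat − E°an = −0.14 − (−0.44) = +0.30 V; n = 2.
For the overall reaction Pb2+(aq) + Fe(s) → Pb(s) + Fe2+(aq), Q = [Fe2+(aq)] / [Pb2+(aq)] = 2.16, giving log Q = 0.334.
By the Nernst equation, E = +0.30 − (0.0591/2)·(0.334) = +0.290 V.

+0.290 V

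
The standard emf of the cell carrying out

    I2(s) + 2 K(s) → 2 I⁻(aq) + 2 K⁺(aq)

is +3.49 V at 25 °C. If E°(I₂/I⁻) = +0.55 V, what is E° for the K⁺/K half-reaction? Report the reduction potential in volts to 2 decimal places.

In the reaction as written the I₂/I⁻ couple is reduced (cathode) and K⁺/K is oxidized (anode), so E°cell = E°(I₂/I⁻) − E°(K⁺/K).
E°(K⁺/K) = E°(cathode) − E°cell = +0.55 − (+3.49) = −2.94 V.

−2.94 V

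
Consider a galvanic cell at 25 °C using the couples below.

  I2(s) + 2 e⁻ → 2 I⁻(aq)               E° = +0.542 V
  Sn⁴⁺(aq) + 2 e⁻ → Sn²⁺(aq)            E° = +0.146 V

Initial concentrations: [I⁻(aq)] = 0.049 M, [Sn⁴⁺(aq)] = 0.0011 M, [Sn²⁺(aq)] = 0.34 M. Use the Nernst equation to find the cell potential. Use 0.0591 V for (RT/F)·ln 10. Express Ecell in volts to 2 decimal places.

+0.55 V

The I₂/I⁻ couple has the more positive E°, so it is the cathode; Sn⁴⁺/Sn²⁺ is the anode.
E°cell = E°cat − E°an = +0.542 − (+0.146) = +0.396 V; n = 2.
The balanced reaction is I2(s) + Sn²⁺(aq) → 2 I⁻(aq) + Sn⁴⁺(aq), so Q = ([I⁻(aq)]^2·[Sn⁴⁺(aq)]) / [Sn²⁺(aq)] = 7.77×10^−6 and log Q = −5.110.
Applying E = E° − (RT ln10/nF)·log Q gives +0.396 − (0.0591/2)(−5.110) = +0.55 V.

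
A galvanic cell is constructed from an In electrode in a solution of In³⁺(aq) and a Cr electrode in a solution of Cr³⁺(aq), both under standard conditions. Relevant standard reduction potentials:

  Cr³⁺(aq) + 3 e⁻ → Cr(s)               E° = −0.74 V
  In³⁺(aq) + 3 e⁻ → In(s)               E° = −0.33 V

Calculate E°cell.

Of the two couples in this cell, the one with the more positive reduction potential is reduced at the cathode: here that is In³⁺/In (−0.33 V); Cr³⁺/Cr (−0.74 V) is the anode.
E°cell = E°(cathode) − E°(anode) = −0.33 − (−0.74) = +0.41 V.

+0.41 V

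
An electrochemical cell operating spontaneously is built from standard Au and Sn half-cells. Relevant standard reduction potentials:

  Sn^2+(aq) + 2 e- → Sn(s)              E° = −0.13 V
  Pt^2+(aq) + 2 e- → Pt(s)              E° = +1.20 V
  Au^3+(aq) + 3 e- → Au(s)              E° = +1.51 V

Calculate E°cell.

Of the two couples in this cell, the one with the more positive reduction potential is reduced at the cathode: here that is Au³⁺/Au (+1.51 V); Sn²⁺/Sn (−0.13 V) is the anode.
E°cell = E°(cathode) − E°(anode) = +1.51 − (−0.13) = +1.64 V.

+1.64 V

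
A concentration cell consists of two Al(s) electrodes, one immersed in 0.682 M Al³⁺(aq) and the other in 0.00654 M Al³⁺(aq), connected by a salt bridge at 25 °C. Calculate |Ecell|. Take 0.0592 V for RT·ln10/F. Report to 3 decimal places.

For a concentration cell E°cell = 0, since both electrodes use the same couple.
The compartment with the higher Al³⁺(aq) concentration (0.682 M) acts as the cathode; ions are reduced there and produced at the dilute (0.00654 M) anode.
With n = 3, Ecell = −(0.0592/3)·log([dilute]/[conc]) = −(0.0592/3)·log(0.00654/0.682) = +0.040 V.

0.040 V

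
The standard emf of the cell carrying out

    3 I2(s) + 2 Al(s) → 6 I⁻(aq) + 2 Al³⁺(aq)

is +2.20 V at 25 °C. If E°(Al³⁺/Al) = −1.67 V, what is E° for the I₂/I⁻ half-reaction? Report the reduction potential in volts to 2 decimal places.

In the reaction as written the I₂/I⁻ couple is reduced (cathode) and Al³⁺/Al is oxidized (anode), so E°cell = E°(I₂/I⁻) − E°(Al³⁺/Al).
E°(I₂/I⁻) = E°cell + E°(anode) = +2.20 + (−1.67) = +0.53 V.

+0.53 V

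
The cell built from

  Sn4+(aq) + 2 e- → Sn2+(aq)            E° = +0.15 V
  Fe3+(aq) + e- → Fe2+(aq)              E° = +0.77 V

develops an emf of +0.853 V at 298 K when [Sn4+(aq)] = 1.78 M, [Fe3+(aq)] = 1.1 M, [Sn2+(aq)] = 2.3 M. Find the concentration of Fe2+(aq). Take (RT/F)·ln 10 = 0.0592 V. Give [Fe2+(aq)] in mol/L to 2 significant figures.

Fe³⁺/Fe²⁺ is the cathode (higher E°); E°cell = +0.77 − (+0.15) = +0.62 V with n = 2.
From the Nernst equation, log Q = n(E° − E)/0.0592 = 2·(+0.62 − (+0.853))/0.0592 = −7.872.
Balancing electrons gives 2 Fe3+(aq) + Sn2+(aq) → 2 Fe2+(aq) + Sn4+(aq); thus Q = ([Fe2+(aq)]^2·[Sn4+(aq)]) / ([Fe3+(aq)]^2·[Sn2+(aq)]).
Solving for the unknown gives log [Fe2+(aq)] = −3.839, so [Fe2+(aq)] ≈ 0.00014 M.

0.00014 M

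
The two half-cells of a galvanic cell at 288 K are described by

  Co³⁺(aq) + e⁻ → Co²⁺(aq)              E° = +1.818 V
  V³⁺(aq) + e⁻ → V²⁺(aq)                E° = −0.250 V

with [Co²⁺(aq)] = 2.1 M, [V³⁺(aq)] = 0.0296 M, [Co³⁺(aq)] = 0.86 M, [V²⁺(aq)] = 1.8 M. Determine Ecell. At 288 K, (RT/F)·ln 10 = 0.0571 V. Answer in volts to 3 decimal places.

+2.148 V

Co³⁺/Co²⁺ is reduced (cathode, E° = +1.818 V) and V³⁺/V²⁺ is oxidized (anode).
E°cell = E°cat − E°an = +1.818 − (−0.250) = +2.068 V; n = 1.
The balanced reaction is Co³⁺(aq) + V²⁺(aq) → Co²⁺(aq) + V³⁺(aq), so Q = ([Co²⁺(aq)]·[V³⁺(aq)]) / ([Co³⁺(aq)]·[V²⁺(aq)]) = 0.0402 and log Q = −1.396.
By the Nernst equation, E = +2.068 − (0.0571/1)·(−1.396) = +2.148 V.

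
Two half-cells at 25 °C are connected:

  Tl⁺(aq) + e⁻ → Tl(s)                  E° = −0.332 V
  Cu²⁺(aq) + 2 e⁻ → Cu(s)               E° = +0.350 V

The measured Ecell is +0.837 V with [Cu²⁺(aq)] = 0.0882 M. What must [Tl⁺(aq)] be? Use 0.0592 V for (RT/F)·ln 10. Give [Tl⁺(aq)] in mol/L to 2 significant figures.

0.00072 M

Cu²⁺/Cu is the cathode (higher E°); E°cell = +0.350 − (−0.332) = +0.682 V with n = 2.
Rearranging E = E° − (0.0592/n)·log Q gives log Q = 2(+0.682 − (+0.837))/0.0592 = −5.236.
Balancing electrons gives Cu²⁺(aq) + 2 Tl(s) → Cu(s) + 2 Tl⁺(aq); thus Q = [Tl⁺(aq)]^2 / [Cu²⁺(aq)].
Substituting the known concentrations and solving, log [Tl⁺(aq)] = −3.145 and [Tl⁺(aq)] = 0.00072 M.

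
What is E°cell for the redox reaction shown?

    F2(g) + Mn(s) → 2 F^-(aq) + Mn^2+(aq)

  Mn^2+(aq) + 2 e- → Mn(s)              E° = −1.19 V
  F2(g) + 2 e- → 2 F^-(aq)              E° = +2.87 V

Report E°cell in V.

In the reaction as written, F2(g) is reduced (cathode) and Mn^2+(aq) is produced by oxidation at the anode.
E°cell = E°(cathode) − E°(anode) = +2.87 − (−1.19) = +4.06 V.

+4.06 V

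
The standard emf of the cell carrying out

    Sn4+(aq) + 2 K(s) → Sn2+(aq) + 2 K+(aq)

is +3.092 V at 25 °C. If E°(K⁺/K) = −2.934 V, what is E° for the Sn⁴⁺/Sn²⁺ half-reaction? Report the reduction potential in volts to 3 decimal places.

In the reaction as written the Sn⁴⁺/Sn²⁺ couple is reduced (cathode) and K⁺/K is oxidized (anode), so E°cell = E°(Sn⁴⁺/Sn²⁺) − E°(K⁺/K).
E°(Sn⁴⁺/Sn²⁺) = E°cell + E°(anode) = +3.092 + (−2.934) = +0.158 V.

+0.158 V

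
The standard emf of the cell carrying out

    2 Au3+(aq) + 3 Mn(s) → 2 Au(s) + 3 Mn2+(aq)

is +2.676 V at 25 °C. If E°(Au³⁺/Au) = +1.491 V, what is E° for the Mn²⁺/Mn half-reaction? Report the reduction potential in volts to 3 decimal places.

−1.185 V

In the reaction as written the Au³⁺/Au couple is reduced (cathode) and Mn²⁺/Mn is oxidized (anode), so E°cell = E°(Au³⁺/Au) − E°(Mn²⁺/Mn).
E°(Mn²⁺/Mn) = E°(cathode) − E°cell = +1.491 − (+2.676) = −1.185 V.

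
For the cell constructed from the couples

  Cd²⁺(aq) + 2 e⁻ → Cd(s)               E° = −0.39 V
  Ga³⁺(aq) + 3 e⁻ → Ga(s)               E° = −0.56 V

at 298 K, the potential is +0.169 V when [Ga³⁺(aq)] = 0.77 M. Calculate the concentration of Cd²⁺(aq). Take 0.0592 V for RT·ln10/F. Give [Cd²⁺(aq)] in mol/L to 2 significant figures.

With Cd²⁺/Cd at the cathode and Ga³⁺/Ga at the anode, E°cell = −0.39 − (−0.56) = +0.17 V (n = 6).
Rearranging E = E° − (0.0592/n)·log Q gives log Q = 6(+0.17 − (+0.169))/0.0592 = 0.101.
For 3 Cd²⁺(aq) + 2 Ga(s) → 3 Cd(s) + 2 Ga³⁺(aq), the reaction quotient is Q = [Ga³⁺(aq)]^2 / [Cd²⁺(aq)]^3.
Solving for the unknown gives log [Cd²⁺(aq)] = −0.109, so [Cd²⁺(aq)] ≈ 0.78 M.

0.78 M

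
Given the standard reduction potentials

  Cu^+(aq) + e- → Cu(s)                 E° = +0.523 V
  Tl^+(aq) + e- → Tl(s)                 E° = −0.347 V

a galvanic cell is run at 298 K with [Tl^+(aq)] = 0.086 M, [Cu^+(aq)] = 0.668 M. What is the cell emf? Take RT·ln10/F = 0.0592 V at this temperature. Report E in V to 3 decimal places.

+0.923 V

The Cu⁺/Cu couple has the more positive E°, so it is the cathode; Tl⁺/Tl is the anode.
E°cell = E°cat − E°an = +0.523 − (−0.347) = +0.870 V; n = 1.
The balanced reaction is Cu^+(aq) + Tl(s) → Cu(s) + Tl^+(aq), so Q = [Tl^+(aq)] / [Cu^+(aq)] = 0.129 and log Q = −0.890.
Applying E = E° − (RT ln10/nF)·log Q gives +0.870 − (0.0592/1)(−0.890) = +0.923 V.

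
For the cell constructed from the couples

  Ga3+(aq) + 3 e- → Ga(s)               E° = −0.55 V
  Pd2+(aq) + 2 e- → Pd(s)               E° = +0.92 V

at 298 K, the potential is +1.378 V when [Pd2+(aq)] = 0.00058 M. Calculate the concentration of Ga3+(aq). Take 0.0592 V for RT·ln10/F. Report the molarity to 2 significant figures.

The Pd²⁺/Pd couple has the larger reduction potential, so it is the cathode: E°cell = +0.92 − (−0.55) = +1.47 V and n = 6.
From the Nernst equation, log Q = n(E° − E)/0.0592 = 6·(+1.47 − (+1.378))/0.0592 = 9.324.
The balanced reaction is 3 Pd2+(aq) + 2 Ga(s) → 3 Pd(s) + 2 Ga3+(aq), so Q = [Ga3+(aq)]^2 / [Pd2+(aq)]^3.
Isolating [Ga3+(aq)] in Q = 10^{9.324} yields log [Ga3+(aq)] = −0.193, i.e. 0.64 M.

0.64 M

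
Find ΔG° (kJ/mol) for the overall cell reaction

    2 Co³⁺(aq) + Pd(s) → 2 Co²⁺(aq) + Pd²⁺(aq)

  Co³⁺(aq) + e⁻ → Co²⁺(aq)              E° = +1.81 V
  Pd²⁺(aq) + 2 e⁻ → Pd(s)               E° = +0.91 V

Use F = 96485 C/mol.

In the reaction as written Co³⁺(aq) is reduced, so the Co³⁺/Co²⁺ couple is the cathode and Pd²⁺/Pd is the anode.
E°cell = +1.81 − (+0.91) = +0.90 V; balancing electrons gives n = 2.
ΔG° = −nFE°cell = −(2)(96485)(+0.90) J/mol = −174 kJ/mol.

−174 kJ/mol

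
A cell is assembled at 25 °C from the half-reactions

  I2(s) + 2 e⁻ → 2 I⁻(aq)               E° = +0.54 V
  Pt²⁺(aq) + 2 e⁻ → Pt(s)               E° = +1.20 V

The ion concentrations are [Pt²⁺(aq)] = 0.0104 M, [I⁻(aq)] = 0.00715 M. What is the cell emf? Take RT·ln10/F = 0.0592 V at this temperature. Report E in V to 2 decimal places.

+0.47 V

The Pt²⁺/Pt couple has the more positive E°, so it is the cathode; I₂/I⁻ is the anode.
E°cell = E°cat − E°an = +1.20 − (+0.54) = +0.66 V; n = 2.
For the overall reaction Pt²⁺(aq) + 2 I⁻(aq) → Pt(s) + I2(s), Q = 1 / ([Pt²⁺(aq)]·[I⁻(aq)]^2) = 1.88×10^6, giving log Q = 6.274.
By the Nernst equation, E = +0.66 − (0.0592/2)·(6.274) = +0.47 V.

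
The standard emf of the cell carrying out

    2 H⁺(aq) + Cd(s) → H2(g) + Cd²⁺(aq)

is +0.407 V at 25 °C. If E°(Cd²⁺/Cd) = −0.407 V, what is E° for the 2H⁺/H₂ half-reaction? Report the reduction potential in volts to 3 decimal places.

In the reaction as written the 2H⁺/H₂ couple is reduced (cathode) and Cd²⁺/Cd is oxidized (anode), so E°cell = E°(2H⁺/H₂) − E°(Cd²⁺/Cd).
E°(2H⁺/H₂) = E°cell + E°(anode) = +0.407 + (−0.407) = +0.000 V.

+0.000 V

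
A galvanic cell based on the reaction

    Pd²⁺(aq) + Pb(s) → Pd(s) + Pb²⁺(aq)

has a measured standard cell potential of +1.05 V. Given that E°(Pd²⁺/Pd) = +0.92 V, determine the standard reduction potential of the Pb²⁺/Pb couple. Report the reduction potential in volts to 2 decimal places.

−0.13 V

In the reaction as written the Pd²⁺/Pd couple is reduced (cathode) and Pb²⁺/Pb is oxidized (anode), so E°cell = E°(Pd²⁺/Pd) − E°(Pb²⁺/Pb).
E°(Pb²⁺/Pb) = E°(cathode) − E°cell = +0.92 − (+1.05) = −0.13 V.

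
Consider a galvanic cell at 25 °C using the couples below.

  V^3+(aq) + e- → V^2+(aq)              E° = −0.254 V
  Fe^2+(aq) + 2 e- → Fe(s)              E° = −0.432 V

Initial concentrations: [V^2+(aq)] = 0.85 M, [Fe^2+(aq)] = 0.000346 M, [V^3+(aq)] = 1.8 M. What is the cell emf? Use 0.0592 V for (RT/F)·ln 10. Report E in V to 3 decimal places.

V³⁺/V²⁺ is reduced (cathode, E° = −0.254 V) and Fe²⁺/Fe is oxidized (anode).
The standard potential is −0.254 − (−0.432) = +0.178 V and the balanced reaction transfers n = 2 electrons.
Balancing gives 2 V^3+(aq) + Fe(s) → 2 V^2+(aq) + Fe^2+(aq); hence Q = ([V^2+(aq)]^2·[Fe^2+(aq)]) / [V^3+(aq)]^2 = 7.72×10^−5 (log Q = −4.113).
By the Nernst equation, E = +0.178 − (0.0592/2)·(−4.113) = +0.300 V.

+0.300 V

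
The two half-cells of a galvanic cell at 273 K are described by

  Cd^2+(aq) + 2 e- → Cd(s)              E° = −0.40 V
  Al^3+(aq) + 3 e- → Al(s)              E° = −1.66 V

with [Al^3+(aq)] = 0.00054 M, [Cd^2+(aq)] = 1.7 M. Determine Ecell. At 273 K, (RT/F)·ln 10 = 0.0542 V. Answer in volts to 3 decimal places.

+1.325 V

The Cd²⁺/Cd couple has the more positive E°, so it is the cathode; Al³⁺/Al is the anode.
The standard potential is −0.40 − (−1.66) = +1.26 V and the balanced reaction transfers n = 6 electrons.
The balanced reaction is 3 Cd^2+(aq) + 2 Al(s) → 3 Cd(s) + 2 Al^3+(aq), so Q = [Al^3+(aq)]^2 / [Cd^2+(aq)]^3 = 5.94×10^−8 and log Q = −7.227.
By the Nernst equation, E = +1.26 − (0.0542/6)·(−7.227) = +1.325 V.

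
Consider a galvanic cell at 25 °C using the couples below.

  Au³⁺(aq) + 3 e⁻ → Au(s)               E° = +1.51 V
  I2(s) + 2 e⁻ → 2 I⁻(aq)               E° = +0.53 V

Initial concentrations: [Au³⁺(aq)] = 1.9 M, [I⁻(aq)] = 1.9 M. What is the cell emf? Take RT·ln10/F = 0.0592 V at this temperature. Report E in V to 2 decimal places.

+1.00 V

Since E°(Au³⁺/Au) > E°(I₂/I⁻), Au³⁺/Au serves as the cathode.
E°cell = E°cat − E°an = +1.51 − (+0.53) = +0.98 V; n = 6.
The balanced reaction is 2 Au³⁺(aq) + 6 I⁻(aq) → 2 Au(s) + 3 I2(s), so Q = 1 / ([Au³⁺(aq)]^2·[I⁻(aq)]^6) = 0.00589 and log Q = −2.230.
Applying E = E° − (RT ln10/nF)·log Q gives +0.98 − (0.0592/6)(−2.230) = +1.00 V.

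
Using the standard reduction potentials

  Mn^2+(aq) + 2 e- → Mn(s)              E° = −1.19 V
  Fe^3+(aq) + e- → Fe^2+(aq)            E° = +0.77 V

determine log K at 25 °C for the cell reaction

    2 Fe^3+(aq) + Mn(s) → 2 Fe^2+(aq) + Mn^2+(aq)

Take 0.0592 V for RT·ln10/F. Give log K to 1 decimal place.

The Fe³⁺/Fe²⁺ couple is reduced (cathode); E°cell = +0.77 − (−1.19) = +1.96 V with n = 2.
At equilibrium E = 0, so log K = nE°cell / 0.0592 = (2)(+1.96) / 0.0592 = 66.2.

log K = 66.2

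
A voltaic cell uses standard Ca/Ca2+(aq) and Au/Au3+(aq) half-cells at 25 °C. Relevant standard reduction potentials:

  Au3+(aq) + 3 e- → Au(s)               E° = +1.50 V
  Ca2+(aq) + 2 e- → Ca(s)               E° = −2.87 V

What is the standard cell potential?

+4.37 V

Of the two couples in this cell, the one with the more positive reduction potential is reduced at the cathode: here that is Au³⁺/Au (+1.50 V); Ca²⁺/Ca (−2.87 V) is the anode.
E°cell = E°(cathode) − E°(anode) = +1.50 − (−2.87) = +4.37 V.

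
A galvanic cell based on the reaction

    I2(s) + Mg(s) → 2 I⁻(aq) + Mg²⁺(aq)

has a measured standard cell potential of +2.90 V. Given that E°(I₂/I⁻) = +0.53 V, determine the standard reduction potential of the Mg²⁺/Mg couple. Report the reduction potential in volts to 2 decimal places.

In the reaction as written the I₂/I⁻ couple is reduced (cathode) and Mg²⁺/Mg is oxidized (anode), so E°cell = E°(I₂/I⁻) − E°(Mg²⁺/Mg).
E°(Mg²⁺/Mg) = E°(cathode) − E°cell = +0.53 − (+2.90) = −2.37 V.

−2.37 V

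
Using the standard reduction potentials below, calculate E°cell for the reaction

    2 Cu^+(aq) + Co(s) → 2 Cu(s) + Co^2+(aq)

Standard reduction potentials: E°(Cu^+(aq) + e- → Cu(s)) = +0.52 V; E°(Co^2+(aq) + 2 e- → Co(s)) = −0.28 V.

Cu^+(aq) gains electrons, so the Cu⁺/Cu couple is the cathode; the Co²⁺/Co couple is the anode.
E°cell = E°(cathode) − E°(anode) = +0.52 − (−0.28) = +0.80 V.
The positive value indicates the reaction is spontaneous as written.

+0.80 V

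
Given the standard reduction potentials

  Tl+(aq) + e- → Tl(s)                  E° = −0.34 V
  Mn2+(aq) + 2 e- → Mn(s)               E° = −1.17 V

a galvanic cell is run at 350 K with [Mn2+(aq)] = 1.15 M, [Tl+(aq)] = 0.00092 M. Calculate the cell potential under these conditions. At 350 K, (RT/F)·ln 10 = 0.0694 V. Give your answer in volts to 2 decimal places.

+0.62 V

Since E°(Tl⁺/Tl) > E°(Mn²⁺/Mn), Tl⁺/Tl serves as the cathode.
The standard potential is −0.34 − (−1.17) = +0.83 V and the balanced reaction transfers n = 2 electrons.
The balanced reaction is 2 Tl+(aq) + Mn(s) → 2 Tl(s) + Mn2+(aq), so Q = [Mn2+(aq)] / [Tl+(aq)]^2 = 1.36×10^6 and log Q = 6.133.
E = E° − (0.0694/n)·log Q = +0.83 − (0.0694/2)(6.133) = +0.62 V.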